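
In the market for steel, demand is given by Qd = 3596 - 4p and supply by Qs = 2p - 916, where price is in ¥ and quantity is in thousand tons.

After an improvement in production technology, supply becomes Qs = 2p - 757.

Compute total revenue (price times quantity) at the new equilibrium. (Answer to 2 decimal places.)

Initially, 3596 - 4p = 2p - 916, so 4512 = 6p and p = 752, Q = 588.
The new curves are Qd = 3596 - 4p (demand) and Qs = 2p - 757 (supply).
New equilibrium: 3596 - 4p = 2p - 757 ⇒ 4353 = 6p ⇒ p = 725.5, Q = 694.
New expenditure = 725.5 × 694 = 503497.00.

503497.00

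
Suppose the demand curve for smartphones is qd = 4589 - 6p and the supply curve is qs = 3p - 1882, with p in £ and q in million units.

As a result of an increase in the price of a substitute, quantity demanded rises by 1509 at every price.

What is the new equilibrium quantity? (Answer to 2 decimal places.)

Original equilibrium: 4589 - 6p = 3p - 1882 gives 6471 = 9p, so p = 719 and q = 275.
After the shift, demand is qd = 6098 - 6p and supply is qs = 3p - 1882.
Clearing the new market: 6098 - 6p = 3p - 1882, so p = 2660/3 ≈ 886.6667 and q = 778.

778.00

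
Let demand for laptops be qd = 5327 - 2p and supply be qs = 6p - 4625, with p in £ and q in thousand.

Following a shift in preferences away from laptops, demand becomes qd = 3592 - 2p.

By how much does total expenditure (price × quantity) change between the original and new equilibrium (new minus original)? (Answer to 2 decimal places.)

Before the shock: 5327 - 2p = 6p - 4625 ⇒ 9952 = 8p ⇒ p = 1244, q = 2839.
The shock moves the curves to qd = 3592 - 2p and qs = 6p - 4625.
Equate the new curves: 3592 - 2p = 6p - 4625, giving 8217 = 8p, p = 1027.125, q = 1537.75.
Expenditure moves from 1244×2839 = 3531716 to 1027.125×1537.75 = 1579461.46875; change = -1952254.53.

-1952254.53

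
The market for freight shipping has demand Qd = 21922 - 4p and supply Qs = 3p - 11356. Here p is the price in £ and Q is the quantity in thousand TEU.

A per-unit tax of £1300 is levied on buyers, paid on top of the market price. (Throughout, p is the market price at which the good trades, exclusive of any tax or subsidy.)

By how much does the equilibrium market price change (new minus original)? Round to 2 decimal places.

-742.86

Original equilibrium: 21922 - 4p = 3p - 11356 gives 33278 = 7p, so p = 4754 and Q = 2906.
Since buyers pay the price plus the tax, the effective demand curve becomes Qd = 16722 - 4p.
Setting them equal: 16722 - 4p = 3p - 11356 → 28078 = 7p, so p = 28078/7 ≈ 4011.1429 and Q = 4742/7 ≈ 677.4286.
Δp = 4011.1429 − 4754 = -742.86.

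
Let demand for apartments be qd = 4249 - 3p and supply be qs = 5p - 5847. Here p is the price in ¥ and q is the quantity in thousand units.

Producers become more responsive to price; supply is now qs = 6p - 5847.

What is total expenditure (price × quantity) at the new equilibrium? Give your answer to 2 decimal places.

991277.63

Initially, 4249 - 3p = 5p - 5847, so 10096 = 8p and p = 1262, q = 463.
With the change applied: demand qd = 4249 - 3p, supply qs = 6p - 5847.
Clearing the new market: 4249 - 3p = 6p - 5847, so p = 10096/9 ≈ 1121.7778 and q = 2651/3 ≈ 883.6667.
New expenditure = 1121.7778 × 883.6667 = 991277.63.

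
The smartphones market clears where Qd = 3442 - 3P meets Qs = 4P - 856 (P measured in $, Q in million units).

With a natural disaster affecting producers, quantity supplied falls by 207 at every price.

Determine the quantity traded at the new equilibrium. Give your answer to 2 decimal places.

1511.29

Initially, 3442 - 3P = 4P - 856, so 4298 = 7P and P = 614, Q = 1600.
The new curves are Qd = 3442 - 3P (demand) and Qs = 4P - 1063 (supply).
Setting them equal: 3442 - 3P = 4P - 1063 → 4505 = 7P, so P = 4505/7 ≈ 643.5714 and Q = 10579/7 ≈ 1511.2857.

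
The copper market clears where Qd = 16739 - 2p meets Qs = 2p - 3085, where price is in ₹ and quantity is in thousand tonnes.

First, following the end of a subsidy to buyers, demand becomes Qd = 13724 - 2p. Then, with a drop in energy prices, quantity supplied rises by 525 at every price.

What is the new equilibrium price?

Solve the original market: 16739 - 2p = 2p - 3085, hence p = 4956 and Q = 6827.
The shock moves the curves to Qd = 13724 - 2p and Qs = 2p - 2560.
Setting them equal: 13724 - 2p = 2p - 2560 → 16284 = 4p, so p = 4071 and Q = 5582.

4071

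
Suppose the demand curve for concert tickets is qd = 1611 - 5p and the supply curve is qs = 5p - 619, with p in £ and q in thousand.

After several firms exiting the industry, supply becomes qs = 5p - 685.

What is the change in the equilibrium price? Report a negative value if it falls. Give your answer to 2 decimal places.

+6.60

Before the shock: 1611 - 5p = 5p - 619 ⇒ 2230 = 10p ⇒ p = 223, q = 496.
After the shift, demand is qd = 1611 - 5p and supply is qs = 5p - 685.
Setting them equal: 1611 - 5p = 5p - 685 → 2296 = 10p, so p = 229.6 and q = 463.
Δp = 229.6 − 223 = +6.60.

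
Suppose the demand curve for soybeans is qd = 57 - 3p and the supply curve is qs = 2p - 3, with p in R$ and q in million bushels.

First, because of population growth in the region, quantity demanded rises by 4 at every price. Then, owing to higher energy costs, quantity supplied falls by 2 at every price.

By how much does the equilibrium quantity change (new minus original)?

+0.4

Initially, 57 - 3p = 2p - 3, so 60 = 5p and p = 12, q = 21.
The new curves are qd = 61 - 3p (demand) and qs = 2p - 5 (supply).
Equate the new curves: 61 - 3p = 2p - 5, giving 66 = 5p, p = 13.2, q = 21.4.
Δq = 21.4 − 21 = +0.4.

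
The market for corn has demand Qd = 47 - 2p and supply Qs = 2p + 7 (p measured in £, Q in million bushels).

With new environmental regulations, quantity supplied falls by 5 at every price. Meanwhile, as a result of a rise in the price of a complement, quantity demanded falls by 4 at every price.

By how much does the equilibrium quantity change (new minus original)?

Initially, 47 - 2p = 2p + 7, so 40 = 4p and p = 10, Q = 27.
The shock moves the curves to Qd = 43 - 2p and Qs = 2p + 2.
Equate the new curves: 43 - 2p = 2p + 2, giving 41 = 4p, p = 10.25, Q = 22.5.
ΔQ = 22.5 − 27 = -4.5.

-4.5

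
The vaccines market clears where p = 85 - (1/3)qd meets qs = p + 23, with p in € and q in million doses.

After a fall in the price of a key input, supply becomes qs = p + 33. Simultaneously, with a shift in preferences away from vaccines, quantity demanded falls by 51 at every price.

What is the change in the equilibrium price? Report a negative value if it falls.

Solve the original market: 255 - 3p = p + 23, hence p = 58 and q = 81.
With the change applied: demand qd = 204 - 3p, supply qs = p + 33.
Setting them equal: 204 - 3p = p + 33 → 171 = 4p, so p = 42.75 and q = 75.75.
Δp = 42.75 − 58 = -15.25.

-15.25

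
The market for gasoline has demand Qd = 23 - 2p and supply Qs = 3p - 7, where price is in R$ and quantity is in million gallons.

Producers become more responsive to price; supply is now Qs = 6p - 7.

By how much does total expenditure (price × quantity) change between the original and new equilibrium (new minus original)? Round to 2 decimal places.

Initially, 23 - 2p = 3p - 7, so 30 = 5p and p = 6, Q = 11.
With the change applied: demand Qd = 23 - 2p, supply Qs = 6p - 7.
Clearing the new market: 23 - 2p = 6p - 7, so p = 3.75 and Q = 15.5.
Expenditure moves from 6×11 = 66 to 3.75×15.5 = 58.125; change = -7.88.

-7.88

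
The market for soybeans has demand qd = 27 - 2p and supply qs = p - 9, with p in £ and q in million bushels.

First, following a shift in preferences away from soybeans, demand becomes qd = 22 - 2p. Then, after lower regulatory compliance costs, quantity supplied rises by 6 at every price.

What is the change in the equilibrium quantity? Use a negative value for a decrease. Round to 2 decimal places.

Initially, 27 - 2p = p - 9, so 36 = 3p and p = 12, q = 3.
The shock moves the curves to qd = 22 - 2p and qs = p - 3.
New equilibrium: 22 - 2p = p - 3 ⇒ 25 = 3p ⇒ p = 25/3 ≈ 8.3333, q = 16/3 ≈ 5.3333.
Δq = 5.3333 − 3 = +2.33.

+2.33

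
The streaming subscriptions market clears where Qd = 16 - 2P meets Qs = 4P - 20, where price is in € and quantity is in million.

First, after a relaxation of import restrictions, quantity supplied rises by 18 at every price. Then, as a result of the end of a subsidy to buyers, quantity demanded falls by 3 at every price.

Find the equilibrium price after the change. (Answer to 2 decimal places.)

2.50

Original equilibrium: 16 - 2P = 4P - 20 gives 36 = 6P, so P = 6 and Q = 4.
After the shift, demand is Qd = 13 - 2P and supply is Qs = 4P - 2.
Clearing the new market: 13 - 2P = 4P - 2, so P = 2.5 and Q = 8.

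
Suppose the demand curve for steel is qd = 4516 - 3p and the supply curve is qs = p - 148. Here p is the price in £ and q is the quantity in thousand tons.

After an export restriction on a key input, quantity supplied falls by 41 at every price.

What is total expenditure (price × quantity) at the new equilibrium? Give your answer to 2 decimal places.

1161252.81

Initially, 4516 - 3p = p - 148, so 4664 = 4p and p = 1166, q = 1018.
After the shift, demand is qd = 4516 - 3p and supply is qs = p - 189.
New equilibrium: 4516 - 3p = p - 189 ⇒ 4705 = 4p ⇒ p = 1176.25, q = 987.25.
New expenditure = 1176.25 × 987.25 = 1161252.81.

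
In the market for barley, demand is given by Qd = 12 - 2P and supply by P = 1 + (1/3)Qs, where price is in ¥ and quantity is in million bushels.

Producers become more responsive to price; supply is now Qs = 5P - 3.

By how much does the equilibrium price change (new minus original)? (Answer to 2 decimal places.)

-0.86

Initially, 12 - 2P = 3P - 3, so 15 = 5P and P = 3, Q = 6.
The new curves are Qd = 12 - 2P (demand) and Qs = 5P - 3 (supply).
Clearing the new market: 12 - 2P = 5P - 3, so P = 15/7 ≈ 2.1429 and Q = 54/7 ≈ 7.7143.
ΔP = 2.1429 − 3 = -0.86.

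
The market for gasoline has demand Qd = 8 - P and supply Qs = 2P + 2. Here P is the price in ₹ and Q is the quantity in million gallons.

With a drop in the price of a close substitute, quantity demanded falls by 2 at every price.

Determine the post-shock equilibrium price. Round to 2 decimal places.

Original equilibrium: 8 - P = 2P + 2 gives 6 = 3P, so P = 2 and Q = 6.
The new curves are Qd = 6 - P (demand) and Qs = 2P + 2 (supply).
Setting them equal: 6 - P = 2P + 2 → 4 = 3P, so P = 4/3 ≈ 1.3333 and Q = 14/3 ≈ 4.6667.

1.33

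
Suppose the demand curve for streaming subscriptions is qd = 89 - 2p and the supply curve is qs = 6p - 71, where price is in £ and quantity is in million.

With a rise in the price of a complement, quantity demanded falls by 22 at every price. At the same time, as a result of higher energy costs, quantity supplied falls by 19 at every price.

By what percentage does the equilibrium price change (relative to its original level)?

-1.875

Before the shock: 89 - 2p = 6p - 71 ⇒ 160 = 8p ⇒ p = 20, q = 49.
After the shift, demand is qd = 67 - 2p and supply is qs = 6p - 90.
Setting them equal: 67 - 2p = 6p - 90 → 157 = 8p, so p = 19.625 and q = 27.75.
%Δp = (19.625 − 20) / 20 × 100 = -1.875%.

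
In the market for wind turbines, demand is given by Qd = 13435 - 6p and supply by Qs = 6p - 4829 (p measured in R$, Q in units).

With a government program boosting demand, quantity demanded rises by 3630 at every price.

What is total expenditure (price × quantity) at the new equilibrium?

11162291

Initially, 13435 - 6p = 6p - 4829, so 18264 = 12p and p = 1522, Q = 4303.
The new curves are Qd = 17065 - 6p (demand) and Qs = 6p - 4829 (supply).
Clearing the new market: 17065 - 6p = 6p - 4829, so p = 1824.5 and Q = 6118.
New expenditure = 1824.5 × 6118 = 11162291.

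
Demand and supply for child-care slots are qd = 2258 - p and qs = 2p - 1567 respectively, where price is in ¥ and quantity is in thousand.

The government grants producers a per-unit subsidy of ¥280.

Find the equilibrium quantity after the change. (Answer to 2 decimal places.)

Solve the original market: 2258 - p = 2p - 1567, hence p = 1275 and q = 983.
Since sellers receive the price plus the subsidy, the effective supply curve becomes qs = 2p - 1007.
New equilibrium: 2258 - p = 2p - 1007 ⇒ 3265 = 3p ⇒ p = 3265/3 ≈ 1088.3333, q = 3509/3 ≈ 1169.6667.

1169.67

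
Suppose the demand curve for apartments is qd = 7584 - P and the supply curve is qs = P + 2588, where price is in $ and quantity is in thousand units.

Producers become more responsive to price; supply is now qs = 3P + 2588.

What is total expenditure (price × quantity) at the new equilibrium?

7912415

Solve the original market: 7584 - P = P + 2588, hence P = 2498 and q = 5086.
With the change applied: demand qd = 7584 - P, supply qs = 3P + 2588.
Equate the new curves: 7584 - P = 3P + 2588, giving 4996 = 4P, P = 1249, q = 6335.
New expenditure = 1249 × 6335 = 7912415.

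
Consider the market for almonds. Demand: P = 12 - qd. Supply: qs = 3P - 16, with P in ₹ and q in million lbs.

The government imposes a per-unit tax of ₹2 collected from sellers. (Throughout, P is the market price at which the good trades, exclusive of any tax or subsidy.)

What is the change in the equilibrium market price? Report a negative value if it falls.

+1.5

Solve the original market: 12 - P = 3P - 16, hence P = 7 and q = 5.
Since sellers keep the price net of the tax, the effective supply curve becomes qs = 3P - 22.
Clearing the new market: 12 - P = 3P - 22, so P = 8.5 and q = 3.5.
ΔP = 8.5 − 7 = +1.5.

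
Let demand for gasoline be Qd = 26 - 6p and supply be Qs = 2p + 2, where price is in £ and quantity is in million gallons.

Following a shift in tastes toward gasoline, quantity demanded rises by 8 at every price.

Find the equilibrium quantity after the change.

10

Before the shock: 26 - 6p = 2p + 2 ⇒ 24 = 8p ⇒ p = 3, Q = 8.
The shock moves the curves to Qd = 34 - 6p and Qs = 2p + 2.
Clearing the new market: 34 - 6p = 2p + 2, so p = 4 and Q = 10.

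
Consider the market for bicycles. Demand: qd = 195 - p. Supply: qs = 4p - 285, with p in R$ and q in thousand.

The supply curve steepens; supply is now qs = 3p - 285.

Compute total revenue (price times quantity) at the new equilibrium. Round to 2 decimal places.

9000.00

Before the shock: 195 - p = 4p - 285 ⇒ 480 = 5p ⇒ p = 96, q = 99.
With the change applied: demand qd = 195 - p, supply qs = 3p - 285.
Equate the new curves: 195 - p = 3p - 285, giving 480 = 4p, p = 120, q = 75.
New expenditure = 120 × 75 = 9000.00.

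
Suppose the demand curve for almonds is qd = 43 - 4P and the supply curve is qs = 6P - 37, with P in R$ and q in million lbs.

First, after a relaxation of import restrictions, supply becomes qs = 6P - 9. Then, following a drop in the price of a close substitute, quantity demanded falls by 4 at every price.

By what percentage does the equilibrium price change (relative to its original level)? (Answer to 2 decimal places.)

Solve the original market: 43 - 4P = 6P - 37, hence P = 8 and q = 11.
After the shift, demand is qd = 39 - 4P and supply is qs = 6P - 9.
Clearing the new market: 39 - 4P = 6P - 9, so P = 4.8 and q = 19.8.
%ΔP = (4.8 − 8) / 8 × 100 = -40.00%.

-40.00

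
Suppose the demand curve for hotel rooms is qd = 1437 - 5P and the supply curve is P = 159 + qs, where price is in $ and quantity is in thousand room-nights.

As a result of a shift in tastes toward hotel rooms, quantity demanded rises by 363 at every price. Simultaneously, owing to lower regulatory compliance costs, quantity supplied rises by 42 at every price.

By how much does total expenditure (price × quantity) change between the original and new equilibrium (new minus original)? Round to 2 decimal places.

+36236.75

Original equilibrium: 1437 - 5P = P - 159 gives 1596 = 6P, so P = 266 and q = 107.
After the shift, demand is qd = 1800 - 5P and supply is qs = P - 117.
Equate the new curves: 1800 - 5P = P - 117, giving 1917 = 6P, P = 319.5, q = 202.5.
Expenditure moves from 266×107 = 28462 to 319.5×202.5 = 64698.75; change = +36236.75.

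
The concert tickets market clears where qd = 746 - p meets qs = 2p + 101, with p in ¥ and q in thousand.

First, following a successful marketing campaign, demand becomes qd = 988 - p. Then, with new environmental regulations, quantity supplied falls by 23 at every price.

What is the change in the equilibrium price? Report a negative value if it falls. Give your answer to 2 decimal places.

Solve the original market: 746 - p = 2p + 101, hence p = 215 and q = 531.
The shock moves the curves to qd = 988 - p and qs = 2p + 78.
New equilibrium: 988 - p = 2p + 78 ⇒ 910 = 3p ⇒ p = 910/3 ≈ 303.3333, q = 2054/3 ≈ 684.6667.
Δp = 303.3333 − 215 = +88.33.

+88.33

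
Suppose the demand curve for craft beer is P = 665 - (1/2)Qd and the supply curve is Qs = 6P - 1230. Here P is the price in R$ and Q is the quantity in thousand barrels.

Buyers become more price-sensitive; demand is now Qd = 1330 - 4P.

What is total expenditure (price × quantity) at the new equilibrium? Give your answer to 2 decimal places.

Original equilibrium: 1330 - 2P = 6P - 1230 gives 2560 = 8P, so P = 320 and Q = 690.
The new curves are Qd = 1330 - 4P (demand) and Qs = 6P - 1230 (supply).
Clearing the new market: 1330 - 4P = 6P - 1230, so P = 256 and Q = 306.
New expenditure = 256 × 306 = 78336.00.

78336.00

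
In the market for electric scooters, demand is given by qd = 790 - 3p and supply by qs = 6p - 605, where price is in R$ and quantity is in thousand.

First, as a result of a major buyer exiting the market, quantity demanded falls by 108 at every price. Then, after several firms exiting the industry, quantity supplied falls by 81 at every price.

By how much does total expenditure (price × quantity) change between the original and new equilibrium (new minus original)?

-16023

Solve the original market: 790 - 3p = 6p - 605, hence p = 155 and q = 325.
The new curves are qd = 682 - 3p (demand) and qs = 6p - 686 (supply).
Equate the new curves: 682 - 3p = 6p - 686, giving 1368 = 9p, p = 152, q = 226.
Expenditure moves from 155×325 = 50375 to 152×226 = 34352; change = -16023.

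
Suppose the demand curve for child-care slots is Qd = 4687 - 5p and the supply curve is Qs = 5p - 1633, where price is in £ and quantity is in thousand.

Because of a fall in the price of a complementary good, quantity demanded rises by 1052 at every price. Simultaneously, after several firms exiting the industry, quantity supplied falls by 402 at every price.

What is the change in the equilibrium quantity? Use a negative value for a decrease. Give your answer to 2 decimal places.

+325.00

Before the shock: 4687 - 5p = 5p - 1633 ⇒ 6320 = 10p ⇒ p = 632, Q = 1527.
With the change applied: demand Qd = 5739 - 5p, supply Qs = 5p - 2035.
Equate the new curves: 5739 - 5p = 5p - 2035, giving 7774 = 10p, p = 777.4, Q = 1852.
ΔQ = 1852 − 1527 = +325.00.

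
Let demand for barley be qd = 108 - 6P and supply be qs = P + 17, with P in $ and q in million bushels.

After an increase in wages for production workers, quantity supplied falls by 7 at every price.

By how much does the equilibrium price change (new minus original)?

+1

Solve the original market: 108 - 6P = P + 17, hence P = 13 and q = 30.
The shock moves the curves to qd = 108 - 6P and qs = P + 10.
New equilibrium: 108 - 6P = P + 10 ⇒ 98 = 7P ⇒ P = 14, q = 24.
ΔP = 14 − 13 = +1.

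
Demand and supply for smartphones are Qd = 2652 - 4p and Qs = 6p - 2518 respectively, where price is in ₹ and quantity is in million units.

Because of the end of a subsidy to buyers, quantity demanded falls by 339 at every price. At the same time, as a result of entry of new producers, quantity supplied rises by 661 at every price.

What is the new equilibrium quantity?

645

Original equilibrium: 2652 - 4p = 6p - 2518 gives 5170 = 10p, so p = 517 and Q = 584.
After the shift, demand is Qd = 2313 - 4p and supply is Qs = 6p - 1857.
Equate the new curves: 2313 - 4p = 6p - 1857, giving 4170 = 10p, p = 417, Q = 645.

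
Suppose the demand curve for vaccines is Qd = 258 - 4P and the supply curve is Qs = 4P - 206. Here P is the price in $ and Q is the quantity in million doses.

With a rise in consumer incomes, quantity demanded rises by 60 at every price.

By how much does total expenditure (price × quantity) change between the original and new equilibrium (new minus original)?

Original equilibrium: 258 - 4P = 4P - 206 gives 464 = 8P, so P = 58 and Q = 26.
After the shift, demand is Qd = 318 - 4P and supply is Qs = 4P - 206.
Clearing the new market: 318 - 4P = 4P - 206, so P = 65.5 and Q = 56.
Expenditure moves from 58×26 = 1508 to 65.5×56 = 3668; change = +2160.

+2160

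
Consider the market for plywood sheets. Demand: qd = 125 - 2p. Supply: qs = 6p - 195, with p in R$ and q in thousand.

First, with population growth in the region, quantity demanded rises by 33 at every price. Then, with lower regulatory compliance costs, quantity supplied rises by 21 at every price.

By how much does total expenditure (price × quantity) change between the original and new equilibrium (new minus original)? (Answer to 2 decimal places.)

Original equilibrium: 125 - 2p = 6p - 195 gives 320 = 8p, so p = 40 and q = 45.
With the change applied: demand qd = 158 - 2p, supply qs = 6p - 174.
Equate the new curves: 158 - 2p = 6p - 174, giving 332 = 8p, p = 41.5, q = 75.
Expenditure moves from 40×45 = 1800 to 41.5×75 = 3112.5; change = +1312.50.

+1312.50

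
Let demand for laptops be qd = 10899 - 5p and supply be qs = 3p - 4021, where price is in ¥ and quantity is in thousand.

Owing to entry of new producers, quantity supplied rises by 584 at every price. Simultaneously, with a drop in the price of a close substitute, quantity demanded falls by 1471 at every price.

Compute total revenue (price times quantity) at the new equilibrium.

Solve the original market: 10899 - 5p = 3p - 4021, hence p = 1865 and q = 1574.
After the shift, demand is qd = 9428 - 5p and supply is qs = 3p - 3437.
Equate the new curves: 9428 - 5p = 3p - 3437, giving 12865 = 8p, p = 1608.125, q = 1387.375.
New expenditure = 1608.125 × 1387.375 = 2231072.421875.

2231072.421875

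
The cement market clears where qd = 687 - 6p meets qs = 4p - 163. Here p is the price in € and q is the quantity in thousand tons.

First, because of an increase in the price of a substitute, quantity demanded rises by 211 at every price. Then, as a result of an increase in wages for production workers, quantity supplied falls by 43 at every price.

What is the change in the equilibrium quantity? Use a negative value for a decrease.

Original equilibrium: 687 - 6p = 4p - 163 gives 850 = 10p, so p = 85 and q = 177.
After the shift, demand is qd = 898 - 6p and supply is qs = 4p - 206.
New equilibrium: 898 - 6p = 4p - 206 ⇒ 1104 = 10p ⇒ p = 110.4, q = 235.6.
Δq = 235.6 − 177 = +58.6.

+58.6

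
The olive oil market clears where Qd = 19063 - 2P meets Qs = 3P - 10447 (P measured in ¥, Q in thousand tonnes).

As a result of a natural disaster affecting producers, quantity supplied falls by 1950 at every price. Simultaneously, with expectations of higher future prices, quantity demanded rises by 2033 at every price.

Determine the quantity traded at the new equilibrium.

7698.8

Original equilibrium: 19063 - 2P = 3P - 10447 gives 29510 = 5P, so P = 5902 and Q = 7259.
The shock moves the curves to Qd = 21096 - 2P and Qs = 3P - 12397.
Setting them equal: 21096 - 2P = 3P - 12397 → 33493 = 5P, so P = 6698.6 and Q = 7698.8.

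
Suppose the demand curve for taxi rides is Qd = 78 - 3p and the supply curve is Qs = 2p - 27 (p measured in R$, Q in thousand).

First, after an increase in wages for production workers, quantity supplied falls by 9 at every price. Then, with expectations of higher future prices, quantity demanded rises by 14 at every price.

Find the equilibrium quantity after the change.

Before the shock: 78 - 3p = 2p - 27 ⇒ 105 = 5p ⇒ p = 21, Q = 15.
After the shift, demand is Qd = 92 - 3p and supply is Qs = 2p - 36.
Clearing the new market: 92 - 3p = 2p - 36, so p = 25.6 and Q = 15.2.

15.2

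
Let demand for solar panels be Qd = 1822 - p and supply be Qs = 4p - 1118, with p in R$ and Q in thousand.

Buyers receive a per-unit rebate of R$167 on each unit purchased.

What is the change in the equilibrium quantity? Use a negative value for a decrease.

+133.6

Before the shock: 1822 - p = 4p - 1118 ⇒ 2940 = 5p ⇒ p = 588, Q = 1234.
Since buyers' out-of-pocket price is the market price minus the rebate, the effective demand curve becomes Qd = 1989 - p.
Setting them equal: 1989 - p = 4p - 1118 → 3107 = 5p, so p = 621.4 and Q = 1367.6.
ΔQ = 1367.6 − 1234 = +133.6.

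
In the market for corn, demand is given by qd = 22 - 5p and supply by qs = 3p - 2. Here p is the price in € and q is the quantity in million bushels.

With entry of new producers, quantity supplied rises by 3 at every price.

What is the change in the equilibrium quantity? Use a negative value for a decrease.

+1.875

Before the shock: 22 - 5p = 3p - 2 ⇒ 24 = 8p ⇒ p = 3, q = 7.
The new curves are qd = 22 - 5p (demand) and qs = 3p + 1 (supply).
Setting them equal: 22 - 5p = 3p + 1 → 21 = 8p, so p = 2.625 and q = 8.875.
Δq = 8.875 − 7 = +1.875.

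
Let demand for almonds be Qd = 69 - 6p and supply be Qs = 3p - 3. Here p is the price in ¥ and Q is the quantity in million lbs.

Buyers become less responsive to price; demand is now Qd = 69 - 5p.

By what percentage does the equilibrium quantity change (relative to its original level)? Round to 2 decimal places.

+14.29

Solve the original market: 69 - 6p = 3p - 3, hence p = 8 and Q = 21.
After the shift, demand is Qd = 69 - 5p and supply is Qs = 3p - 3.
Clearing the new market: 69 - 5p = 3p - 3, so p = 9 and Q = 24.
%ΔQ = (24 − 21) / 21 × 100 = +14.29%.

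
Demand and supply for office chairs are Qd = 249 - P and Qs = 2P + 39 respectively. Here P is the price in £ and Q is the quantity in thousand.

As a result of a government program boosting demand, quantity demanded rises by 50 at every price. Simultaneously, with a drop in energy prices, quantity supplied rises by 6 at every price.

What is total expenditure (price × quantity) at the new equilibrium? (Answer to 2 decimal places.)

18146.89

Before the shock: 249 - P = 2P + 39 ⇒ 210 = 3P ⇒ P = 70, Q = 179.
The new curves are Qd = 299 - P (demand) and Qs = 2P + 45 (supply).
Clearing the new market: 299 - P = 2P + 45, so P = 254/3 ≈ 84.6667 and Q = 643/3 ≈ 214.3333.
New expenditure = 84.6667 × 214.3333 = 18146.89.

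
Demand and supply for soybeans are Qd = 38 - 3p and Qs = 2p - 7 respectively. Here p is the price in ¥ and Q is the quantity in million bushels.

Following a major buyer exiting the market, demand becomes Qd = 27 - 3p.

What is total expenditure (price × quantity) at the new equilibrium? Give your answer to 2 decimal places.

Initially, 38 - 3p = 2p - 7, so 45 = 5p and p = 9, Q = 11.
The shock moves the curves to Qd = 27 - 3p and Qs = 2p - 7.
Setting them equal: 27 - 3p = 2p - 7 → 34 = 5p, so p = 6.8 and Q = 6.6.
New expenditure = 6.8 × 6.6 = 44.88.

44.88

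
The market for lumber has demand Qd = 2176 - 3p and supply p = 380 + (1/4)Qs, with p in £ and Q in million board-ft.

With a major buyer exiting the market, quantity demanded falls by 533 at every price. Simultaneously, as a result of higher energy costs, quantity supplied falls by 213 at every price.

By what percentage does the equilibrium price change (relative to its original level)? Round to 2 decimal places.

-8.66

Solve the original market: 2176 - 3p = 4p - 1520, hence p = 528 and Q = 592.
With the change applied: demand Qd = 1643 - 3p, supply Qs = 4p - 1733.
New equilibrium: 1643 - 3p = 4p - 1733 ⇒ 3376 = 7p ⇒ p = 3376/7 ≈ 482.2857, Q = 1373/7 ≈ 196.1429.
%Δp = (482.2857 − 528) / 528 × 100 = -8.66%.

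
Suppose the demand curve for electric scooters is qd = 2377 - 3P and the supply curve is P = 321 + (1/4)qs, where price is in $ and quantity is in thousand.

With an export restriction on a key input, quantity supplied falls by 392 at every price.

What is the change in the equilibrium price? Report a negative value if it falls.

+56

Original equilibrium: 2377 - 3P = 4P - 1284 gives 3661 = 7P, so P = 523 and q = 808.
The new curves are qd = 2377 - 3P (demand) and qs = 4P - 1676 (supply).
New equilibrium: 2377 - 3P = 4P - 1676 ⇒ 4053 = 7P ⇒ P = 579, q = 640.
ΔP = 579 − 523 = +56.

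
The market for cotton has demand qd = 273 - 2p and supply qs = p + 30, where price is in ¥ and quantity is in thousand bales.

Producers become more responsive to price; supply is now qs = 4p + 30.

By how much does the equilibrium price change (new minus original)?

Before the shock: 273 - 2p = p + 30 ⇒ 243 = 3p ⇒ p = 81, q = 111.
With the change applied: demand qd = 273 - 2p, supply qs = 4p + 30.
New equilibrium: 273 - 2p = 4p + 30 ⇒ 243 = 6p ⇒ p = 40.5, q = 192.
Δp = 40.5 − 81 = -40.5.

-40.5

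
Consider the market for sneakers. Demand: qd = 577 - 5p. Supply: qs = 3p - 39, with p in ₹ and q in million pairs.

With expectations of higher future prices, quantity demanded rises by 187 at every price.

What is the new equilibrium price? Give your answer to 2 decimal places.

Solve the original market: 577 - 5p = 3p - 39, hence p = 77 and q = 192.
After the shift, demand is qd = 764 - 5p and supply is qs = 3p - 39.
Setting them equal: 764 - 5p = 3p - 39 → 803 = 8p, so p = 100.375 and q = 262.125.

100.38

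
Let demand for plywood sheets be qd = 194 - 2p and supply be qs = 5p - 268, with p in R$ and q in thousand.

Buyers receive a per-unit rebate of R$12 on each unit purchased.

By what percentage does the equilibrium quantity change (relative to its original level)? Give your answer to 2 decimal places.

Initially, 194 - 2p = 5p - 268, so 462 = 7p and p = 66, q = 62.
Since buyers' out-of-pocket price is the market price minus the rebate, the effective demand curve becomes qd = 218 - 2p.
Equate the new curves: 218 - 2p = 5p - 268, giving 486 = 7p, p = 486/7 ≈ 69.4286, q = 554/7 ≈ 79.1429.
%Δq = (79.1429 − 62) / 62 × 100 = +27.65%.

+27.65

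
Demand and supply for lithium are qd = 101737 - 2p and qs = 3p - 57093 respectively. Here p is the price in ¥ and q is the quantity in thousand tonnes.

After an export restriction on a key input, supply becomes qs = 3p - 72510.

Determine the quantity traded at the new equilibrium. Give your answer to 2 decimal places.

32038.20

Solve the original market: 101737 - 2p = 3p - 57093, hence p = 31766 and q = 38205.
With the change applied: demand qd = 101737 - 2p, supply qs = 3p - 72510.
Setting them equal: 101737 - 2p = 3p - 72510 → 174247 = 5p, so p = 34849.4 and q = 32038.2.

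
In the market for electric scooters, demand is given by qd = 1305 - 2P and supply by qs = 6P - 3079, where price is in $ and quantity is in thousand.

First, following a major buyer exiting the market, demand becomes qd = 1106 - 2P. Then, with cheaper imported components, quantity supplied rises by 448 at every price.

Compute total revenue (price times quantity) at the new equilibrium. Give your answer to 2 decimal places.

80228.72

Before the shock: 1305 - 2P = 6P - 3079 ⇒ 4384 = 8P ⇒ P = 548, q = 209.
The new curves are qd = 1106 - 2P (demand) and qs = 6P - 2631 (supply).
New equilibrium: 1106 - 2P = 6P - 2631 ⇒ 3737 = 8P ⇒ P = 467.125, q = 171.75.
New expenditure = 467.125 × 171.75 = 80228.72.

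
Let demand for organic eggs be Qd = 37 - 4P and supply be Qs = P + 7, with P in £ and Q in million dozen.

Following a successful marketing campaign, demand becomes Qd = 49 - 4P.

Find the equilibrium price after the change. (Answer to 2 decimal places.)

Initially, 37 - 4P = P + 7, so 30 = 5P and P = 6, Q = 13.
After the shift, demand is Qd = 49 - 4P and supply is Qs = P + 7.
New equilibrium: 49 - 4P = P + 7 ⇒ 42 = 5P ⇒ P = 8.4, Q = 15.4.

8.40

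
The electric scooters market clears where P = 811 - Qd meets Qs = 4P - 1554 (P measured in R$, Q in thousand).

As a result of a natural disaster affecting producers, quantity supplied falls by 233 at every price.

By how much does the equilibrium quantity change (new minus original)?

-46.6

Before the shock: 811 - P = 4P - 1554 ⇒ 2365 = 5P ⇒ P = 473, Q = 338.
After the shift, demand is Qd = 811 - P and supply is Qs = 4P - 1787.
Clearing the new market: 811 - P = 4P - 1787, so P = 519.6 and Q = 291.4.
ΔQ = 291.4 − 338 = -46.6.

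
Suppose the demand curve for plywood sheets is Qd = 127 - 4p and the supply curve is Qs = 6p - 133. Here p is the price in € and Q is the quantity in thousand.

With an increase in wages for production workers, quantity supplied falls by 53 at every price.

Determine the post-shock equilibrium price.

Original equilibrium: 127 - 4p = 6p - 133 gives 260 = 10p, so p = 26 and Q = 23.
The new curves are Qd = 127 - 4p (demand) and Qs = 6p - 186 (supply).
Equate the new curves: 127 - 4p = 6p - 186, giving 313 = 10p, p = 31.3, Q = 1.8.

31.3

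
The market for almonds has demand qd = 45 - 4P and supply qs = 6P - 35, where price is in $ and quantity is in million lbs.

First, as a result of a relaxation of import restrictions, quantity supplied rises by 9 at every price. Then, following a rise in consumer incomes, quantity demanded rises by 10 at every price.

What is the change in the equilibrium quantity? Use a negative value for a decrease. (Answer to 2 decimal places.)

Initially, 45 - 4P = 6P - 35, so 80 = 10P and P = 8, q = 13.
With the change applied: demand qd = 55 - 4P, supply qs = 6P - 26.
New equilibrium: 55 - 4P = 6P - 26 ⇒ 81 = 10P ⇒ P = 8.1, q = 22.6.
Δq = 22.6 − 13 = +9.60.

+9.60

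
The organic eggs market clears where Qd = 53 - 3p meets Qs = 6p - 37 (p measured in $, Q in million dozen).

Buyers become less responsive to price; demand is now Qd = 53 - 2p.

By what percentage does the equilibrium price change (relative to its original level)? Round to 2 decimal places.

Original equilibrium: 53 - 3p = 6p - 37 gives 90 = 9p, so p = 10 and Q = 23.
The new curves are Qd = 53 - 2p (demand) and Qs = 6p - 37 (supply).
Equate the new curves: 53 - 2p = 6p - 37, giving 90 = 8p, p = 11.25, Q = 30.5.
%Δp = (11.25 − 10) / 10 × 100 = +12.50%.

+12.50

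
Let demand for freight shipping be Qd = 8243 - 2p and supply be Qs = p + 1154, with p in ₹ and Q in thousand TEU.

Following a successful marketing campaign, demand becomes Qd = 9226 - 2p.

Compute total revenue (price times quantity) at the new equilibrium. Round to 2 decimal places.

10344716.44

Initially, 8243 - 2p = p + 1154, so 7089 = 3p and p = 2363, Q = 3517.
With the change applied: demand Qd = 9226 - 2p, supply Qs = p + 1154.
Equate the new curves: 9226 - 2p = p + 1154, giving 8072 = 3p, p = 8072/3 ≈ 2690.6667, Q = 11534/3 ≈ 3844.6667.
New expenditure = 2690.6667 × 3844.6667 = 10344716.44.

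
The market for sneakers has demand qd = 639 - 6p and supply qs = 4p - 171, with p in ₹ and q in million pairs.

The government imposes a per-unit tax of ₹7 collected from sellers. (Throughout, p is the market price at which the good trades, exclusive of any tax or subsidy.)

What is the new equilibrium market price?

Initially, 639 - 6p = 4p - 171, so 810 = 10p and p = 81, q = 153.
Since sellers keep the price net of the tax, the effective supply curve becomes qs = 4p - 199.
Clearing the new market: 639 - 6p = 4p - 199, so p = 83.8 and q = 136.2.

83.8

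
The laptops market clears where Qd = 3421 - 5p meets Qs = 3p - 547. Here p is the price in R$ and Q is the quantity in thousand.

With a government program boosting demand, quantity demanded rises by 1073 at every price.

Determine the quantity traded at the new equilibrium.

Solve the original market: 3421 - 5p = 3p - 547, hence p = 496 and Q = 941.
The shock moves the curves to Qd = 4494 - 5p and Qs = 3p - 547.
Clearing the new market: 4494 - 5p = 3p - 547, so p = 630.125 and Q = 1343.375.

1343.375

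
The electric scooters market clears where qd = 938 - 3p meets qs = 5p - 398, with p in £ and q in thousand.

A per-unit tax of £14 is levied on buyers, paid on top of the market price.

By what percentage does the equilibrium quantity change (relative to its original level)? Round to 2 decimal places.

-6.01

Initially, 938 - 3p = 5p - 398, so 1336 = 8p and p = 167, q = 437.
Since buyers pay the price plus the tax, the effective demand curve becomes qd = 896 - 3p.
Equate the new curves: 896 - 3p = 5p - 398, giving 1294 = 8p, p = 161.75, q = 410.75.
%Δq = (410.75 − 437) / 437 × 100 = -6.01%.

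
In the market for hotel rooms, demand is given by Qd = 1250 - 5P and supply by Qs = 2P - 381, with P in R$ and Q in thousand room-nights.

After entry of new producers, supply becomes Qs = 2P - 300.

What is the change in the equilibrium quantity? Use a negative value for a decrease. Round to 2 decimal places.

Initially, 1250 - 5P = 2P - 381, so 1631 = 7P and P = 233, Q = 85.
After the shift, demand is Qd = 1250 - 5P and supply is Qs = 2P - 300.
Clearing the new market: 1250 - 5P = 2P - 300, so P = 1550/7 ≈ 221.4286 and Q = 1000/7 ≈ 142.8571.
ΔQ = 142.8571 − 85 = +57.86.

+57.86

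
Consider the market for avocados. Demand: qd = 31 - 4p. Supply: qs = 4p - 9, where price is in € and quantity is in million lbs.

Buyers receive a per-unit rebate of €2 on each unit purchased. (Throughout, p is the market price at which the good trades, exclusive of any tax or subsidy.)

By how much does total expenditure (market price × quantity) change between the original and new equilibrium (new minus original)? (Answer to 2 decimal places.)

+35.00

Original equilibrium: 31 - 4p = 4p - 9 gives 40 = 8p, so p = 5 and q = 11.
Since buyers' out-of-pocket price is the market price minus the rebate, the effective demand curve becomes qd = 39 - 4p.
Clearing the new market: 39 - 4p = 4p - 9, so p = 6 and q = 15.
Expenditure moves from 5×11 = 55 to 6×15 = 90; change = +35.00.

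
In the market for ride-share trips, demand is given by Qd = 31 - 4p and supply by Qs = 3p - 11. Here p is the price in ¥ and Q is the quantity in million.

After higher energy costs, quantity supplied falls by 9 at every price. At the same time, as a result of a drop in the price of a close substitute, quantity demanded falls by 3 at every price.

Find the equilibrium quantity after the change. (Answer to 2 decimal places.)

Before the shock: 31 - 4p = 3p - 11 ⇒ 42 = 7p ⇒ p = 6, Q = 7.
With the change applied: demand Qd = 28 - 4p, supply Qs = 3p - 20.
New equilibrium: 28 - 4p = 3p - 20 ⇒ 48 = 7p ⇒ p = 48/7 ≈ 6.8571, Q = 4/7 ≈ 0.5714.

0.57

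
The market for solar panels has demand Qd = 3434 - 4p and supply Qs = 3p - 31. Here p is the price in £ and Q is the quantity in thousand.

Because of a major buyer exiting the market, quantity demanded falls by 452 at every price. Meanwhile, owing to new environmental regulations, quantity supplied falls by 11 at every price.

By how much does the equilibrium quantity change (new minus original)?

Original equilibrium: 3434 - 4p = 3p - 31 gives 3465 = 7p, so p = 495 and Q = 1454.
The new curves are Qd = 2982 - 4p (demand) and Qs = 3p - 42 (supply).
New equilibrium: 2982 - 4p = 3p - 42 ⇒ 3024 = 7p ⇒ p = 432, Q = 1254.
ΔQ = 1254 − 1454 = -200.

-200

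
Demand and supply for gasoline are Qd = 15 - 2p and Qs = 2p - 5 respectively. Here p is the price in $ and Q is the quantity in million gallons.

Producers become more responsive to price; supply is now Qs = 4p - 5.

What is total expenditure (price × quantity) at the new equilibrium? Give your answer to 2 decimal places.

Solve the original market: 15 - 2p = 2p - 5, hence p = 5 and Q = 5.
After the shift, demand is Qd = 15 - 2p and supply is Qs = 4p - 5.
Equate the new curves: 15 - 2p = 4p - 5, giving 20 = 6p, p = 10/3 ≈ 3.3333, Q = 25/3 ≈ 8.3333.
New expenditure = 3.3333 × 8.3333 = 27.78.

27.78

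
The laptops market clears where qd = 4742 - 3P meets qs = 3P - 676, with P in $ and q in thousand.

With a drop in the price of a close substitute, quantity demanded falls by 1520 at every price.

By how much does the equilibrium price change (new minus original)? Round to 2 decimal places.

Initially, 4742 - 3P = 3P - 676, so 5418 = 6P and P = 903, q = 2033.
The new curves are qd = 3222 - 3P (demand) and qs = 3P - 676 (supply).
Equate the new curves: 3222 - 3P = 3P - 676, giving 3898 = 6P, P = 1949/3 ≈ 649.6667, q = 1273.
ΔP = 649.6667 − 903 = -253.33.

-253.33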